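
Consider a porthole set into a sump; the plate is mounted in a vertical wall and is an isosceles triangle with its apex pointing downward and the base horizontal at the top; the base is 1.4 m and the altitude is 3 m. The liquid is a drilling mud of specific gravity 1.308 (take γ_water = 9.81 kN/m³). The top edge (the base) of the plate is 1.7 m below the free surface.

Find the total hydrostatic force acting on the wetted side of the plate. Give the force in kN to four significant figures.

F ≈ 72.75 kN

γ = 1.308 × 9.81 = 12.83148 kN/m³.
With the apex down, the centroid sits h/3 = 3/3 = 1 m below the base (the top edge), so the centroid depth is h_c = 1.7 + 1 = 2.7 m.
A = ½ × 1.4 × 3 = 2.1 m².
Resultant F = γ·h_c·A = 12.83148 × 2.7 × 2.1 = 72.7545 kN.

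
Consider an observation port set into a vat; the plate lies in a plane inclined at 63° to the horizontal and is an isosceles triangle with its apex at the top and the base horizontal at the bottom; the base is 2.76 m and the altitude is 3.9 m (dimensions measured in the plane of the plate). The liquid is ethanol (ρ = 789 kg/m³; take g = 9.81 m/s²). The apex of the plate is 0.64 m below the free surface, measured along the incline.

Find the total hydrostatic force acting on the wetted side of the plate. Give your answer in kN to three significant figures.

F ≈ 120 kN

γ = ρg = 789 × 9.81 / 1000 = 7.74009 kN/m³.
Let θ = 63° be the plate's angle to the horizontal; measure y along the incline from where the plane meets the free surface. Vertical depth h = y·sinθ with sinθ = 0.891007.
With the apex up, the centroid sits 2h/3 = 2 × 3.9/3 = 2.6 m below the apex, so y_c = 0.64 + 2.6 = 3.24 m and h_c = 3.24 × 0.891007 = 2.88686 m.
A = ½ × 2.76 × 3.9 = 5.382 m².
Resultant F = γ·h_c·A = 7.74009 × 2.88686 × 5.382 = 120.258 kN.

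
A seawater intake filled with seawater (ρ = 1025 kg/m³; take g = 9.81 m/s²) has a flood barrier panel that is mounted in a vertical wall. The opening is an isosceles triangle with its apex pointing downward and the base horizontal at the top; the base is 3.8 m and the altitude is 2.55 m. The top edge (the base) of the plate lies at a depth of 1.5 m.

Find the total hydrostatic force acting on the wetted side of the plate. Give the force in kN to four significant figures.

γ = ρg = 1025 × 9.81 / 1000 = 10.05525 kN/m³.
With the apex down, the centroid sits h/3 = 2.55/3 = 0.85 m below the base (the top edge), so the centroid depth is h_c = 1.5 + 0.85 = 2.35 m.
A = ½ × 3.8 × 2.55 = 4.845 m².
Resultant F = γ·h_c·A = 10.05525 × 2.35 × 4.845 = 114.487 kN.

F ≈ 114.5 kN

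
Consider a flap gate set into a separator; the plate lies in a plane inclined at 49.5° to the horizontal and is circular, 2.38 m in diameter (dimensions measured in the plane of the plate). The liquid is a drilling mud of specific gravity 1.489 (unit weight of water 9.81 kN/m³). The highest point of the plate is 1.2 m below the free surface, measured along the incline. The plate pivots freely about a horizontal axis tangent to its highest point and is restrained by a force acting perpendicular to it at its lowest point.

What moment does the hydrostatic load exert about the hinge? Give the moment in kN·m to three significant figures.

γ = 1.489 × 9.81 = 14.60709 kN/m³.
Let θ = 49.5° be the plate's angle to the horizontal; measure y along the incline from where the plane meets the free surface. Vertical depth h = y·sinθ with sinθ = 0.760406.
The centroid is at the centre, 1.19 m below the top of the plate, so y_c = 1.2 + 1.19 = 2.39 m and h_c = 2.39 × 0.760406 = 1.81737 m.
A = π(1.19)² = 4.44881 m².
Resultant F = γ·h_c·A = 14.60709 × 1.81737 × 4.44881 = 118.1 kN.
I_c = πr⁴/4 = π × 1.19⁴/4 = 1.57499 m⁴.
Centre of pressure: y_p = y_c + I_c/(y_c·A) = 2.39 + 1.57499/(2.39 × 4.44881) = 2.39 + 0.148128 = 2.53813 m along the plane.
The resultant acts 1.19 + 0.148128 = 1.33813 m (along the plate) below the hinge at the top edge, so the moment about the hinge is M = F × 1.33813 = 118.1 × 1.33813 = 158.033 kN·m.

M ≈ 158 kN·m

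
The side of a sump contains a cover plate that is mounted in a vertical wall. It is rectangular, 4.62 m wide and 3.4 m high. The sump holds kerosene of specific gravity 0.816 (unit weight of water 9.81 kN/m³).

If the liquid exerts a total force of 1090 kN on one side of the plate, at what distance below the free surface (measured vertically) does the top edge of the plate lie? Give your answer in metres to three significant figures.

d_top ≈ 6.97 m

γ = 0.816 × 9.81 = 8.00496 kN/m³.
A = 4.62 × 3.4 = 15.708 m².
From F = γ·h_c·A, the centroid depth is h_c = 1090/(8.00496 × 15.708) = 8.66855 m.
The centroid lies 3.4/2 = 1.7 m below the top edge, so the top edge sits at h_top = 8.66855 − 1.7 = 6.96855 m below the surface.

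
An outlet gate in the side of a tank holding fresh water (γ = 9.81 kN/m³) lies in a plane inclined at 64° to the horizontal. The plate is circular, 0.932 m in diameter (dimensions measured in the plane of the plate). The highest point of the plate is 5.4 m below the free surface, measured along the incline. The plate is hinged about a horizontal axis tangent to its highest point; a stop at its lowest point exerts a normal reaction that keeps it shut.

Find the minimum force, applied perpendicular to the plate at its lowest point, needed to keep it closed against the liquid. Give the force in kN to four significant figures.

γ = 9.81 kN/m³.
Let θ = 64° be the plate's angle to the horizontal; measure y along the incline from where the plane meets the free surface. Vertical depth h = y·sinθ with sinθ = 0.898794.
The centroid is at the centre, 0.466 m below the top of the plate, so y_c = 5.4 + 0.466 = 5.866 m and h_c = 5.866 × 0.898794 = 5.27233 m.
A = π(0.466)² = 0.682216 m².
Resultant F = γ·h_c·A = 9.81 × 5.27233 × 0.682216 = 35.2853 kN.
I_c = πr⁴/4 = π × 0.466⁴/4 = 0.0370368 m⁴.
Centre of pressure: y_p = y_c + I_c/(y_c·A) = 5.866 + 0.0370368/(5.866 × 0.682216) = 5.866 + 0.00925485 = 5.87525 m along the plane.
The resultant acts 0.466 + 0.00925485 = 0.475255 m (along the plate) below the hinge at the top edge, so the moment about the hinge is M = F × 0.475255 = 35.2853 × 0.475255 = 16.7695 kN·m.
A normal force at the bottom, 0.932 m from the hinge, must supply this moment: P = 16.7695/0.932 = 17.993 kN.

P ≈ 17.99 kN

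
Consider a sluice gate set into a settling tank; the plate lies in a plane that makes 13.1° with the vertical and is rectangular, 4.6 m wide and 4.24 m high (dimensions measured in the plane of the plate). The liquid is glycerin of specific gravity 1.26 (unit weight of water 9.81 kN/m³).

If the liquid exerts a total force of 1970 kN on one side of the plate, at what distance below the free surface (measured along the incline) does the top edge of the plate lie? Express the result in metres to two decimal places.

γ = 1.26 × 9.81 = 12.3606 kN/m³.
A = 4.6 × 4.24 = 19.504 m².
From F = γ·h_c·A, the centroid depth is h_c = 1970/(12.3606 × 19.504) = 8.17152 m.
The plate makes 13.1° with the vertical, i.e. θ = 90° − 13.1° = 76.9° to the horizontal. Measuring y along the incline from the free-surface line, vertical depth h = y·sinθ with sinθ = 0.973976.
Along the incline, y_c = h_c/sinθ = 8.17152/0.973976 = 8.38986 m.
The centroid lies 4.24/2 = 2.12 m below the top edge, so the top edge sits at y_top = 8.38986 − 2.12 = 6.26986 m along the incline.

y_top ≈ 6.27 m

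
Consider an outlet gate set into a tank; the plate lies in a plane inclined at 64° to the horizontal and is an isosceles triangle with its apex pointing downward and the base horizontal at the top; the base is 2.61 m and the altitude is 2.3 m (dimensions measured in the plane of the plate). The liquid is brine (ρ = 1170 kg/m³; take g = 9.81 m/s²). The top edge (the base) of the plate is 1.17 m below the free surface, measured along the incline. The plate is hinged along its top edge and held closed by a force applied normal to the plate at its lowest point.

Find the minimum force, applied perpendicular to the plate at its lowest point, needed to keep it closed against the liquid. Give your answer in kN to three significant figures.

γ = ρg = 1170 × 9.81 / 1000 = 11.4777 kN/m³.
Let θ = 64° be the plate's angle to the horizontal; measure y along the incline from where the plane meets the free surface. Vertical depth h = y·sinθ with sinθ = 0.898794.
With the apex down, the centroid sits h/3 = 2.3/3 = 0.766667 m below the base (the top edge), so y_c = 1.17 + 0.766667 = 1.93667 m and h_c = 1.93667 × 0.898794 = 1.74067 m.
A = ½ × 2.61 × 2.3 = 3.0015 m².
Resultant F = γ·h_c·A = 11.4777 × 1.74067 × 3.0015 = 59.9666 kN.
I_c = b·h³/36 = 2.61 × 2.3³/36 = 0.882107 m⁴.
Centre of pressure: y_p = y_c + I_c/(y_c·A) = 1.93667 + 0.882107/(1.93667 × 3.0015) = 1.93667 + 0.15175 = 2.08842 m along the plane.
The resultant acts 0.766667 + 0.15175 = 0.918417 m (along the plate) below the hinge at the top edge, so the moment about the hinge is M = F × 0.918417 = 59.9666 × 0.918417 = 55.0743 kN·m.
A normal force at the bottom, 2.3 m from the hinge, must supply this moment: P = 55.0743/2.3 = 23.9453 kN.

P ≈ 23.9 kN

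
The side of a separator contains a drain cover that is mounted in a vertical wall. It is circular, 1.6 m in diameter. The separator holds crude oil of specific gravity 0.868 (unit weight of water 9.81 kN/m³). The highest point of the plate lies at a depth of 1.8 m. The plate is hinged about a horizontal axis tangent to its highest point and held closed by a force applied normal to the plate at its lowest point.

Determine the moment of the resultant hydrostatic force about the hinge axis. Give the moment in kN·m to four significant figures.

M ≈ 38.35 kN·m

γ = 0.868 × 9.81 = 8.51508 kN/m³.
The centroid is at the centre, 0.8 m below the top of the plate, so the centroid depth is h_c = 1.8 + 0.8 = 2.6 m.
A = π(0.8)² = 2.01062 m².
Resultant F = γ·h_c·A = 8.51508 × 2.6 × 2.01062 = 44.5135 kN.
I_c = πr⁴/4 = π × 0.8⁴/4 = 0.321699 m⁴.
Centre of pressure: y_p = y_c + I_c/(y_c·A) = 2.6 + 0.321699/(2.6 × 2.01062) = 2.6 + 0.0615384 = 2.66154 m along the plane.
The resultant acts 0.8 + 0.0615384 = 0.861538 m (along the plate) below the hinge at the top edge, so the moment about the hinge is M = F × 0.861538 = 44.5135 × 0.861538 = 38.3501 kN·m.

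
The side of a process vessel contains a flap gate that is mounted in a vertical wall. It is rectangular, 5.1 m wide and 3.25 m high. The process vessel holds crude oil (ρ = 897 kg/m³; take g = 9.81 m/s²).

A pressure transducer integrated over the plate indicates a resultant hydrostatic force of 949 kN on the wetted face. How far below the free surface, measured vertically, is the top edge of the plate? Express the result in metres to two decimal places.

d_top ≈ 4.88 m

γ = ρg = 897 × 9.81 / 1000 = 8.79957 kN/m³.
A = 5.1 × 3.25 = 16.575 m².
From F = γ·h_c·A, the centroid depth is h_c = 949/(8.79957 × 16.575) = 6.50656 m.
The centroid lies 3.25/2 = 1.625 m below the top edge, so the top edge sits at h_top = 6.50656 − 1.625 = 4.88156 m below the surface.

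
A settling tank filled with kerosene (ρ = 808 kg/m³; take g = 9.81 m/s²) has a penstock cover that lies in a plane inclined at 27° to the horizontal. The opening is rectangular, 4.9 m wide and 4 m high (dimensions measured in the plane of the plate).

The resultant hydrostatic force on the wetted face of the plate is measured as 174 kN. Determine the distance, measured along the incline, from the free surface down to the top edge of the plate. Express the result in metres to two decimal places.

γ = ρg = 808 × 9.81 / 1000 = 7.92648 kN/m³.
A = 4.9 × 4 = 19.6 m².
From F = γ·h_c·A, the centroid depth is h_c = 174/(7.92648 × 19.6) = 1.11999 m.
Let θ = 27° be the plate's angle to the horizontal; measure y along the incline from where the plane meets the free surface. Vertical depth h = y·sinθ with sinθ = 0.453990.
Along the incline, y_c = h_c/sinθ = 1.11999/0.453990 = 2.46699 m.
The centroid lies 4/2 = 2 m below the top edge, so the top edge sits at y_top = 2.46699 − 2 = 0.46699 m along the incline.

y_top ≈ 0.47 m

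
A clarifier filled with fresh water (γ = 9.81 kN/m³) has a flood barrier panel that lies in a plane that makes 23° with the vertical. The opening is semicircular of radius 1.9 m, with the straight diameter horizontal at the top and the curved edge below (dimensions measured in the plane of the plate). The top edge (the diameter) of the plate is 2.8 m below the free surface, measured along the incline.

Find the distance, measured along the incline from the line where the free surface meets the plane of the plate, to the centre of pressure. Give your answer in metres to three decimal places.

y_p = 3.676 m

γ = 9.81 kN/m³.
The plate makes 23° with the vertical, i.e. θ = 90° − 23° = 67° to the horizontal. Measuring y along the incline from the free-surface line, vertical depth h = y·sinθ with sinθ = 0.920505.
The centroid of a semicircle lies 4r/(3π) = 0.806385 m from the diameter, here below the top edge, so y_c = 2.8 + 0.806385 = 3.60638 m and h_c = 3.60638 × 0.920505 = 3.31969 m.
A = πr²/2 = π × 1.9²/2 = 5.67057 m².
Resultant F = γ·h_c·A = 9.81 × 3.31969 × 5.67057 = 184.669 kN.
I_c = (π/8 − 8/(9π))·r⁴ = 0.109757 × 1.9⁴ = 1.43036 m⁴.
Centre of pressure: y_p = y_c + I_c/(y_c·A) = 3.60638 + 1.43036/(3.60638 × 5.67057) = 3.60638 + 0.0699435 = 3.67632 m along the plane.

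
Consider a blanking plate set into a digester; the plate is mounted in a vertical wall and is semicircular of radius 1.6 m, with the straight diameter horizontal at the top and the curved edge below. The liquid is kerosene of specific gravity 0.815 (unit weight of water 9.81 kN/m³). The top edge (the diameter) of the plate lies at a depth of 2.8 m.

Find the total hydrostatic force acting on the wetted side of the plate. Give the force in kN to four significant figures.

F ≈ 111.9 kN

γ = 0.815 × 9.81 = 7.99515 kN/m³.
The centroid of a semicircle lies 4r/(3π) = 0.679061 m from the diameter, here below the top edge, so the centroid depth is h_c = 2.8 + 0.679061 = 3.47906 m.
A = πr²/2 = π × 1.6²/2 = 4.02124 m².
Resultant F = γ·h_c·A = 7.99515 × 3.47906 × 4.02124 = 111.853 kN.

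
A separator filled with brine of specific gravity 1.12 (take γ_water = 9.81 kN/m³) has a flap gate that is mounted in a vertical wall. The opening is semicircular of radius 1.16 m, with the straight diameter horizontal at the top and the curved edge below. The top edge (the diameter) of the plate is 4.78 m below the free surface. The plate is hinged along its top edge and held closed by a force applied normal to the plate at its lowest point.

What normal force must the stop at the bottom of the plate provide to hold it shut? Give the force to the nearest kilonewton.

γ = 1.12 × 9.81 = 10.9872 kN/m³.
The centroid of a semicircle lies 4r/(3π) = 0.492319 m from the diameter, here below the top edge, so the centroid depth is h_c = 4.78 + 0.492319 = 5.27232 m.
A = πr²/2 = π × 1.16²/2 = 2.11366 m².
Resultant F = γ·h_c·A = 10.9872 × 5.27232 × 2.11366 = 122.44 kN.
I_c = (π/8 − 8/(9π))·r⁴ = 0.109757 × 1.16⁴ = 0.19873 m⁴.
Centre of pressure: y_p = y_c + I_c/(y_c·A) = 5.27232 + 0.19873/(5.27232 × 2.11366) = 5.27232 + 0.0178331 = 5.29015 m along the plane.
The resultant acts 0.492319 + 0.0178331 = 0.510152 m (along the plate) below the hinge at the top edge, so the moment about the hinge is M = F × 0.510152 = 122.44 × 0.510152 = 62.463 kN·m.
A normal force at the bottom, 1.16 m from the hinge, must supply this moment: P = 62.463/1.16 = 53.8474 kN.

P ≈ 54 kN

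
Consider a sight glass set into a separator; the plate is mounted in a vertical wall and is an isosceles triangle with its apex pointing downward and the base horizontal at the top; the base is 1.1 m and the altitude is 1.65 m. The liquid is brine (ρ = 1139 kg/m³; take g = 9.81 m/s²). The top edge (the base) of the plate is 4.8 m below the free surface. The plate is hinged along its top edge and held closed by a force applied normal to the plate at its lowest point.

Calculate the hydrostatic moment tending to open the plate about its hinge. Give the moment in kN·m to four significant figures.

γ = ρg = 1139 × 9.81 / 1000 = 11.17359 kN/m³.
With the apex down, the centroid sits h/3 = 1.65/3 = 0.55 m below the base (the top edge), so the centroid depth is h_c = 4.8 + 0.55 = 5.35 m.
A = ½ × 1.1 × 1.65 = 0.9075 m².
Resultant F = γ·h_c·A = 11.17359 × 5.35 × 0.9075 = 54.2492 kN.
I_c = b·h³/36 = 1.1 × 1.65³/36 = 0.137259 m⁴.
Centre of pressure: y_p = y_c + I_c/(y_c·A) = 5.35 + 0.137259/(5.35 × 0.9075) = 5.35 + 0.028271 = 5.37827 m along the plane.
The resultant acts 0.55 + 0.028271 = 0.578271 m (along the plate) below the hinge at the top edge, so the moment about the hinge is M = F × 0.578271 = 54.2492 × 0.578271 = 31.3707 kN·m.

M ≈ 31.37 kN·m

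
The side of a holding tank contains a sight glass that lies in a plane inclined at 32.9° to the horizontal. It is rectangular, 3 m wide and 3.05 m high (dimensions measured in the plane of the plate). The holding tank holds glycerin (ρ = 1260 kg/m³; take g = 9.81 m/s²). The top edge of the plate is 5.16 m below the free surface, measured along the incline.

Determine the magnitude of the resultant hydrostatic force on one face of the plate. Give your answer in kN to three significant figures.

γ = ρg = 1260 × 9.81 / 1000 = 12.3606 kN/m³.
Let θ = 32.9° be the plate's angle to the horizontal; measure y along the incline from where the plane meets the free surface. Vertical depth h = y·sinθ with sinθ = 0.543174.
The centroid lies 3.05/2 = 1.525 m below the top edge, so y_c = 5.16 + 1.525 = 6.685 m and h_c = 6.685 × 0.543174 = 3.63112 m.
A = 3 × 3.05 = 9.15 m².
Resultant F = γ·h_c·A = 12.3606 × 3.63112 × 9.15 = 410.678 kN.

F ≈ 411 kN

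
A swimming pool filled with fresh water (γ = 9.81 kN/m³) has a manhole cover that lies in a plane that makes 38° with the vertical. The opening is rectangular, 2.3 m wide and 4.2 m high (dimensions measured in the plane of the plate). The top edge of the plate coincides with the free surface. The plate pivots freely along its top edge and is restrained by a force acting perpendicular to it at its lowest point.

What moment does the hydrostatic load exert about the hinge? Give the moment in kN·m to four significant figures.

γ = 9.81 kN/m³.
The plate makes 38° with the vertical, i.e. θ = 90° − 38° = 52° to the horizontal. Measuring y along the incline from the free-surface line, vertical depth h = y·sinθ with sinθ = 0.788011.
The centroid lies 4.2/2 = 2.1 m below the top edge, so y_c = 2.1 m and h_c = 2.1 × 0.788011 = 1.65482 m.
A = 2.3 × 4.2 = 9.66 m².
Resultant F = γ·h_c·A = 9.81 × 1.65482 × 9.66 = 156.818 kN.
I_c = b·h³/12 = 2.3 × 4.2³/12 = 14.2002 m⁴.
Centre of pressure: y_p = y_c + I_c/(y_c·A) = 2.1 + 14.2002/(2.1 × 9.66) = 2.1 + 0.7 = 2.8 m along the plane.
The resultant acts 2.1 + 0.7 = 2.8 m (along the plate) below the hinge at the top edge, so the moment about the hinge is M = F × 2.8 = 156.818 × 2.8 = 439.09 kN·m.

M ≈ 439.1 kN·m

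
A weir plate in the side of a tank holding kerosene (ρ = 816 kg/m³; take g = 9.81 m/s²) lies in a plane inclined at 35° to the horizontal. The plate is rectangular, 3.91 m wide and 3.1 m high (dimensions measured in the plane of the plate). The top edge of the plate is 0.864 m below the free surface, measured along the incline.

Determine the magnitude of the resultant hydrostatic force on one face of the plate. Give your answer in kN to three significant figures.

γ = ρg = 816 × 9.81 / 1000 = 8.00496 kN/m³.
Let θ = 35° be the plate's angle to the horizontal; measure y along the incline from where the plane meets the free surface. Vertical depth h = y·sinθ with sinθ = 0.573576.
The centroid lies 3.1/2 = 1.55 m below the top edge, so y_c = 0.864 + 1.55 = 2.414 m and h_c = 2.414 × 0.573576 = 1.38461 m.
A = 3.91 × 3.1 = 12.121 m².
Resultant F = γ·h_c·A = 8.00496 × 1.38461 × 12.121 = 134.346 kN.

F ≈ 134 kN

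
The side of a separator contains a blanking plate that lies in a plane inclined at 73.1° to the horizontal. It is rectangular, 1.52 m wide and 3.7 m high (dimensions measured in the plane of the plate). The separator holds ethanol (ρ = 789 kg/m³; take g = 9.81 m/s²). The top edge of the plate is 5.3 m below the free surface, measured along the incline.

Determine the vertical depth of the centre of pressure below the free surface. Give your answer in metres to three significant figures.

h_p = 6.99 m

γ = ρg = 789 × 9.81 / 1000 = 7.74009 kN/m³.
Let θ = 73.1° be the plate's angle to the horizontal; measure y along the incline from where the plane meets the free surface. Vertical depth h = y·sinθ with sinθ = 0.956814.
The centroid lies 3.7/2 = 1.85 m below the top edge, so y_c = 5.3 + 1.85 = 7.15 m and h_c = 7.15 × 0.956814 = 6.84122 m.
A = 1.52 × 3.7 = 5.624 m².
Resultant F = γ·h_c·A = 7.74009 × 6.84122 × 5.624 = 297.8 kN.
I_c = b·h³/12 = 1.52 × 3.7³/12 = 6.41605 m⁴.
Centre of pressure: y_p = y_c + I_c/(y_c·A) = 7.15 + 6.41605/(7.15 × 5.624) = 7.15 + 0.159557 = 7.30956 m along the plane.
Vertically, h_p = y_p·sinθ = 7.30956 × 0.956814 = 6.99389 m.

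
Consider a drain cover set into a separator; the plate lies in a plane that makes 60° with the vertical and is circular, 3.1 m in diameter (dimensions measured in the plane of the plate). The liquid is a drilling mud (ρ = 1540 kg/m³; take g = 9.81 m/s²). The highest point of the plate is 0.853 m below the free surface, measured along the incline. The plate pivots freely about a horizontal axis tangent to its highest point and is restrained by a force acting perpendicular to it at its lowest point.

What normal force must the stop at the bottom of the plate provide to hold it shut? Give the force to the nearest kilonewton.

P ≈ 80 kN

γ = ρg = 1540 × 9.81 / 1000 = 15.1074 kN/m³.
The plate makes 60° with the vertical, i.e. θ = 90° − 60° = 30° to the horizontal. Measuring y along the incline from the free-surface line, vertical depth h = y·sinθ with sinθ = 0.500000.
The centroid is at the centre, 1.55 m below the top of the plate, so y_c = 0.853 + 1.55 = 2.403 m and h_c = 2.403 × 0.500000 = 1.2015 m.
A = π(1.55)² = 7.54768 m².
Resultant F = γ·h_c·A = 15.1074 × 1.2015 × 7.54768 = 137.002 kN.
I_c = πr⁴/4 = π × 1.55⁴/4 = 4.53332 m⁴.
Centre of pressure: y_p = y_c + I_c/(y_c·A) = 2.403 + 4.53332/(2.403 × 7.54768) = 2.403 + 0.249948 = 2.65295 m along the plane.
The resultant acts 1.55 + 0.249948 = 1.79995 m (along the plate) below the hinge at the top edge, so the moment about the hinge is M = F × 1.79995 = 137.002 × 1.79995 = 246.597 kN·m.
A normal force at the bottom, 3.1 m from the hinge, must supply this moment: P = 246.597/3.1 = 79.5474 kN.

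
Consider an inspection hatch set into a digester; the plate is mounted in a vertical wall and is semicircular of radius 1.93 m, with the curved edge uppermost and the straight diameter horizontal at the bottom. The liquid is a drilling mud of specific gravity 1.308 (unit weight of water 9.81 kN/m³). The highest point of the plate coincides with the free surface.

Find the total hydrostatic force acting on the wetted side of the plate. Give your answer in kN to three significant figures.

γ = 1.308 × 9.81 = 12.83148 kN/m³.
The centroid lies 4r/(3π) = 0.819117 m above the diameter, so r − 4r/(3π) = 1.93 − 0.819117 = 1.11088 m below the topmost point, so the centroid depth is h_c = 1.11088 m.
A = πr²/2 = π × 1.93²/2 = 5.85106 m².
Resultant F = γ·h_c·A = 12.83148 × 1.11088 × 5.85106 = 83.4024 kN.

F ≈ 83.4 kN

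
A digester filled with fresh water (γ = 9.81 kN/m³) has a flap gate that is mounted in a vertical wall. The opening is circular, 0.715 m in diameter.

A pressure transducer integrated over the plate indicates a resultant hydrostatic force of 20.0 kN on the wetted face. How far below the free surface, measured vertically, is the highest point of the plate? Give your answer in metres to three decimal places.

γ = 9.81 kN/m³.
A = π(0.3575)² = 0.401515 m².
From F = γ·h_c·A, the centroid depth is h_c = 20.0/(9.81 × 0.401515) = 5.07761 m.
The centroid is at the centre, 0.3575 m below the top of the plate, so the highest point sits at h_top = 5.07761 − 0.3575 = 4.72011 m below the surface.

d_top ≈ 4.720 m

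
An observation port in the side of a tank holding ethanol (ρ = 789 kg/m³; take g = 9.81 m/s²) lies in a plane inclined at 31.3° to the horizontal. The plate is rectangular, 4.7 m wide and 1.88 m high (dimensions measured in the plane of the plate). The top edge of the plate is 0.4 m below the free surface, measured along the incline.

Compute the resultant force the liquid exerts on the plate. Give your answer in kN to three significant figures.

F ≈ 47.6 kN

γ = ρg = 789 × 9.81 / 1000 = 7.74009 kN/m³.
Let θ = 31.3° be the plate's angle to the horizontal; measure y along the incline from where the plane meets the free surface. Vertical depth h = y·sinθ with sinθ = 0.519519.
The centroid lies 1.88/2 = 0.94 m below the top edge, so y_c = 0.4 + 0.94 = 1.34 m and h_c = 1.34 × 0.519519 = 0.696155 m.
A = 4.7 × 1.88 = 8.836 m².
Resultant F = γ·h_c·A = 7.74009 × 0.696155 × 8.836 = 47.611 kN.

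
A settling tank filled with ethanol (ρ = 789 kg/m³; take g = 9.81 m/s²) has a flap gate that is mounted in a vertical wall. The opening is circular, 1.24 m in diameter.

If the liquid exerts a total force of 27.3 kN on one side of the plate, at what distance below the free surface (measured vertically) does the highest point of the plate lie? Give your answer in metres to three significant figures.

γ = ρg = 789 × 9.81 / 1000 = 7.74009 kN/m³.
A = π(0.62)² = 1.20763 m².
From F = γ·h_c·A, the centroid depth is h_c = 27.3/(7.74009 × 1.20763) = 2.92067 m.
The centroid is at the centre, 0.62 m below the top of the plate, so the highest point sits at h_top = 2.92067 − 0.62 = 2.30067 m below the surface.

d_top ≈ 2.30 m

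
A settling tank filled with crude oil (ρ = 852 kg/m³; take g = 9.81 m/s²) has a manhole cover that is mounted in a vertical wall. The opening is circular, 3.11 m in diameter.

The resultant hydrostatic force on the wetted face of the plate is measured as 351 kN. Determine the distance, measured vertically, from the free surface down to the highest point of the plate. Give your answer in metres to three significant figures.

d_top ≈ 3.97 m

γ = ρg = 852 × 9.81 / 1000 = 8.35812 kN/m³.
A = π(1.555)² = 7.59645 m².
From F = γ·h_c·A, the centroid depth is h_c = 351/(8.35812 × 7.59645) = 5.52825 m.
The centroid is at the centre, 1.555 m below the top of the plate, so the highest point sits at h_top = 5.52825 − 1.555 = 3.97325 m below the surface.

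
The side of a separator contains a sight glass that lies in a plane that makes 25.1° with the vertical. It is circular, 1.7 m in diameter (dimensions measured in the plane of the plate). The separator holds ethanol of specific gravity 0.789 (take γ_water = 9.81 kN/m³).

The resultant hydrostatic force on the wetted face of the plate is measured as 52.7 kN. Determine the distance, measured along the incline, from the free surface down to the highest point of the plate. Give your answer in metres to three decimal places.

γ = 0.789 × 9.81 = 7.74009 kN/m³.
A = π(0.85)² = 2.2698 m².
From F = γ·h_c·A, the centroid depth is h_c = 52.7/(7.74009 × 2.2698) = 2.99969 m.
The plate makes 25.1° with the vertical, i.e. θ = 90° − 25.1° = 64.9° to the horizontal. Measuring y along the incline from the free-surface line, vertical depth h = y·sinθ with sinθ = 0.905569.
Along the incline, y_c = h_c/sinθ = 2.99969/0.905569 = 3.31249 m.
The centroid is at the centre, 0.85 m below the top of the plate, so the highest point sits at y_top = 3.31249 − 0.85 = 2.46249 m along the incline.

y_top ≈ 2.462 m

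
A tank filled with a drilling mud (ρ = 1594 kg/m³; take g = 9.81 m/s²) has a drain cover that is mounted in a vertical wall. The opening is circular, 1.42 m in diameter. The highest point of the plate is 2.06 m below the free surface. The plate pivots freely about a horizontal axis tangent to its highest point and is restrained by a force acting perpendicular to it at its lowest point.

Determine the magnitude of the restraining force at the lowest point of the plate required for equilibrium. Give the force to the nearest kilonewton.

γ = ρg = 1594 × 9.81 / 1000 = 15.63714 kN/m³.
The centroid is at the centre, 0.71 m below the top of the plate, so the centroid depth is h_c = 2.06 + 0.71 = 2.77 m.
A = π(0.71)² = 1.58368 m².
Resultant F = γ·h_c·A = 15.63714 × 2.77 × 1.58368 = 68.5969 kN.
I_c = πr⁴/4 = π × 0.71⁴/4 = 0.199583 m⁴.
Centre of pressure: y_p = y_c + I_c/(y_c·A) = 2.77 + 0.199583/(2.77 × 1.58368) = 2.77 + 0.0454963 = 2.8155 m along the plane.
The resultant acts 0.71 + 0.0454963 = 0.755496 m (along the plate) below the hinge at the top edge, so the moment about the hinge is M = F × 0.755496 = 68.5969 × 0.755496 = 51.8247 kN·m.
A normal force at the bottom, 1.42 m from the hinge, must supply this moment: P = 51.8247/1.42 = 36.4963 kN.

P ≈ 36 kN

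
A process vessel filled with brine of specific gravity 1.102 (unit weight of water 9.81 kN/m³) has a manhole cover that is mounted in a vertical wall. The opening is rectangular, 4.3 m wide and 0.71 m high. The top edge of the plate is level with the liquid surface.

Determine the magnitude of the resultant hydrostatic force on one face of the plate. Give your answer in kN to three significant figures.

γ = 1.102 × 9.81 = 10.81062 kN/m³.
The centroid lies 0.71/2 = 0.355 m below the top edge, so the centroid depth is h_c = 0.355 m.
A = 4.3 × 0.71 = 3.053 m².
Resultant F = γ·h_c·A = 10.81062 × 0.355 × 3.053 = 11.7167 kN.

F ≈ 11.7 kN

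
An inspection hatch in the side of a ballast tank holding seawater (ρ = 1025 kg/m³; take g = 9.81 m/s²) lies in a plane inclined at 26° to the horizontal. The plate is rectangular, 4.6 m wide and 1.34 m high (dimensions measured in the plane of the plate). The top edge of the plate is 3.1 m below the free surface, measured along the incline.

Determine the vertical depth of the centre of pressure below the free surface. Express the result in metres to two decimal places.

γ = ρg = 1025 × 9.81 / 1000 = 10.05525 kN/m³.
Let θ = 26° be the plate's angle to the horizontal; measure y along the incline from where the plane meets the free surface. Vertical depth h = y·sinθ with sinθ = 0.438371.
The centroid lies 1.34/2 = 0.67 m below the top edge, so y_c = 3.1 + 0.67 = 3.77 m and h_c = 3.77 × 0.438371 = 1.65266 m.
A = 4.6 × 1.34 = 6.164 m².
Resultant F = γ·h_c·A = 10.05525 × 1.65266 × 6.164 = 102.433 kN.
I_c = b·h³/12 = 4.6 × 1.34³/12 = 0.92234 m⁴.
Centre of pressure: y_p = y_c + I_c/(y_c·A) = 3.77 + 0.92234/(3.77 × 6.164) = 3.77 + 0.0396905 = 3.80969 m along the plane.
Vertically, h_p = y_p·sinθ = 3.80969 × 0.438371 = 1.67006 m.

h_p = 1.67 m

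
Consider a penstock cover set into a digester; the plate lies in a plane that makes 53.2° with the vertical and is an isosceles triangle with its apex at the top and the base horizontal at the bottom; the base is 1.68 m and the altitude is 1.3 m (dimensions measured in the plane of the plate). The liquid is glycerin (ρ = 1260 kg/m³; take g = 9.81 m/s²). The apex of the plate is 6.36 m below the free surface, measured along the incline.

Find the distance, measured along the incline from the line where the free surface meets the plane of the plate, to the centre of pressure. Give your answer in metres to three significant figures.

y_p = 7.24 m

γ = ρg = 1260 × 9.81 / 1000 = 12.3606 kN/m³.
The plate makes 53.2° with the vertical, i.e. θ = 90° − 53.2° = 36.8° to the horizontal. Measuring y along the incline from the free-surface line, vertical depth h = y·sinθ with sinθ = 0.599024.
With the apex up, the centroid sits 2h/3 = 2 × 1.3/3 = 0.866667 m below the apex, so y_c = 6.36 + 0.866667 = 7.22667 m and h_c = 7.22667 × 0.599024 = 4.32895 m.
A = ½ × 1.68 × 1.3 = 1.092 m².
Resultant F = γ·h_c·A = 12.3606 × 4.32895 × 1.092 = 58.4312 kN.
I_c = b·h³/36 = 1.68 × 1.3³/36 = 0.102527 m⁴.
Centre of pressure: y_p = y_c + I_c/(y_c·A) = 7.22667 + 0.102527/(7.22667 × 1.092) = 7.22667 + 0.012992 = 7.23966 m along the plane.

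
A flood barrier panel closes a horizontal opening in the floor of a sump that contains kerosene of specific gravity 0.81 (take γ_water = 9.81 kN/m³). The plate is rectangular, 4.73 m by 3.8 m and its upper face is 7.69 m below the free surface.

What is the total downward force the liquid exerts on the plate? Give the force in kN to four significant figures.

F ≈ 1098 kN

γ = 0.81 × 9.81 = 7.9461 kN/m³.
The plate is horizontal, so pressure is uniform at p = γ·h = 7.9461 × 7.69 = 61.1055 kN/m².
A = 4.73 × 3.8 = 17.974 m².
F = p·A = 61.1055 × 17.974 = 1098.31 kN.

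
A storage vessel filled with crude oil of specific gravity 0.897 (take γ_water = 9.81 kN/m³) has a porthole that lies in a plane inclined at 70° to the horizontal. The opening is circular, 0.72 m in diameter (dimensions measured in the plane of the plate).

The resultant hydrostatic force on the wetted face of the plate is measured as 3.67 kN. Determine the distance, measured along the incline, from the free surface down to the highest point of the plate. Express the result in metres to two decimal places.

y_top ≈ 0.73 m

γ = 0.897 × 9.81 = 8.79957 kN/m³.
A = π(0.36)² = 0.40715 m².
From F = γ·h_c·A, the centroid depth is h_c = 3.67/(8.79957 × 0.40715) = 1.02435 m.
Let θ = 70° be the plate's angle to the horizontal; measure y along the incline from where the plane meets the free surface. Vertical depth h = y·sinθ with sinθ = 0.939693.
Along the incline, y_c = h_c/sinθ = 1.02435/0.939693 = 1.09009 m.
The centroid is at the centre, 0.36 m below the top of the plate, so the highest point sits at y_top = 1.09009 − 0.36 = 0.73009 m along the incline.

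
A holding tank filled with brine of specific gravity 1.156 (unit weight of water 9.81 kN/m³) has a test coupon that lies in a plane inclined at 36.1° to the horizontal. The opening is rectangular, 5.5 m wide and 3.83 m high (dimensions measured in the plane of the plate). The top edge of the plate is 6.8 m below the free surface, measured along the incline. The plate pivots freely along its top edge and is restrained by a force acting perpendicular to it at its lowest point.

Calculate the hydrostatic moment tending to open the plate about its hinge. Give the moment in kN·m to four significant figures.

γ = 1.156 × 9.81 = 11.34036 kN/m³.
Let θ = 36.1° be the plate's angle to the horizontal; measure y along the incline from where the plane meets the free surface. Vertical depth h = y·sinθ with sinθ = 0.589196.
The centroid lies 3.83/2 = 1.915 m below the top edge, so y_c = 6.8 + 1.915 = 8.715 m and h_c = 8.715 × 0.589196 = 5.13484 m.
A = 5.5 × 3.83 = 21.065 m².
Resultant F = γ·h_c·A = 11.34036 × 5.13484 × 21.065 = 1226.63 kN.
I_c = b·h³/12 = 5.5 × 3.83³/12 = 25.75 m⁴.
Centre of pressure: y_p = y_c + I_c/(y_c·A) = 8.715 + 25.75/(8.715 × 21.065) = 8.715 + 0.140265 = 8.85526 m along the plane.
The resultant acts 1.915 + 0.140265 = 2.05526 m (along the plate) below the hinge at the top edge, so the moment about the hinge is M = F × 2.05526 = 1226.63 × 2.05526 = 2521.04 kN·m.

M ≈ 2521 kN·m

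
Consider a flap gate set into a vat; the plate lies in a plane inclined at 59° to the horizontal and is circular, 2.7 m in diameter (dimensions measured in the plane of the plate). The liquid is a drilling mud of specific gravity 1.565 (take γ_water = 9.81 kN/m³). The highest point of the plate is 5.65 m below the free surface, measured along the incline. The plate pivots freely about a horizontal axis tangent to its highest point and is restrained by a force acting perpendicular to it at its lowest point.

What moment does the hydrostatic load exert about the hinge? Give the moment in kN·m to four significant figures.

γ = 1.565 × 9.81 = 15.35265 kN/m³.
Let θ = 59° be the plate's angle to the horizontal; measure y along the incline from where the plane meets the free surface. Vertical depth h = y·sinθ with sinθ = 0.857167.
The centroid is at the centre, 1.35 m below the top of the plate, so y_c = 5.65 + 1.35 = 7 m and h_c = 7 × 0.857167 = 6.00017 m.
A = π(1.35)² = 5.72555 m².
Resultant F = γ·h_c·A = 15.35265 × 6.00017 × 5.72555 = 527.429 kN.
I_c = πr⁴/4 = π × 1.35⁴/4 = 2.6087 m⁴.
Centre of pressure: y_p = y_c + I_c/(y_c·A) = 7 + 2.6087/(7 × 5.72555) = 7 + 0.0650892 = 7.06509 m along the plane.
The resultant acts 1.35 + 0.0650892 = 1.41509 m (along the plate) below the hinge at the top edge, so the moment about the hinge is M = F × 1.41509 = 527.429 × 1.41509 = 746.36 kN·m.

M ≈ 746.4 kN·m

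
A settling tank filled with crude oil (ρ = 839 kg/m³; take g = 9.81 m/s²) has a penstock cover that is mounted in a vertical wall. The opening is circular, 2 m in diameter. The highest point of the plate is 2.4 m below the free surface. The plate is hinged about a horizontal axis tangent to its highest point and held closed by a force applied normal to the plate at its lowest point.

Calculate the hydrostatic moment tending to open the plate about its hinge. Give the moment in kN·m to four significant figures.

M ≈ 94.38 kN·m

γ = ρg = 839 × 9.81 / 1000 = 8.23059 kN/m³.
The centroid is at the centre, 1 m below the top of the plate, so the centroid depth is h_c = 2.4 + 1 = 3.4 m.
A = π(1)² = 3.14159 m².
Resultant F = γ·h_c·A = 8.23059 × 3.4 × 3.14159 = 87.9143 kN.
I_c = πr⁴/4 = π × 1⁴/4 = 0.785398 m⁴.
Centre of pressure: y_p = y_c + I_c/(y_c·A) = 3.4 + 0.785398/(3.4 × 3.14159) = 3.4 + 0.0735295 = 3.47353 m along the plane.
The resultant acts 1 + 0.0735295 = 1.07353 m (along the plate) below the hinge at the top edge, so the moment about the hinge is M = F × 1.07353 = 87.9143 × 1.07353 = 94.3786 kN·m.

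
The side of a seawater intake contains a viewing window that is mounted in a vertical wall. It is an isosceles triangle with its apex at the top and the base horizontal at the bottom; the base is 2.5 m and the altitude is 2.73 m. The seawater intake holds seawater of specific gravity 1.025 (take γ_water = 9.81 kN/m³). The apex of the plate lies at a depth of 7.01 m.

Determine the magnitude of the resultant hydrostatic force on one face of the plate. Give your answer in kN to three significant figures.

γ = 1.025 × 9.81 = 10.05525 kN/m³.
With the apex up, the centroid sits 2h/3 = 2 × 2.73/3 = 1.82 m below the apex, so the centroid depth is h_c = 7.01 + 1.82 = 8.83 m.
A = ½ × 2.5 × 2.73 = 3.4125 m².
Resultant F = γ·h_c·A = 10.05525 × 8.83 × 3.4125 = 302.989 kN.

F ≈ 303 kN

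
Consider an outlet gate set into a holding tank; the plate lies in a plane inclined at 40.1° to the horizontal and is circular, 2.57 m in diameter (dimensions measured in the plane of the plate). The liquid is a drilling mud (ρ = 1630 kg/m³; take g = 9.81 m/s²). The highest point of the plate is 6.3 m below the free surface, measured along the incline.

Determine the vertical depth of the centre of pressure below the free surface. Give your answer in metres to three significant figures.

γ = ρg = 1630 × 9.81 / 1000 = 15.9903 kN/m³.
Let θ = 40.1° be the plate's angle to the horizontal; measure y along the incline from where the plane meets the free surface. Vertical depth h = y·sinθ with sinθ = 0.644124.
The centroid is at the centre, 1.285 m below the top of the plate, so y_c = 6.3 + 1.285 = 7.585 m and h_c = 7.585 × 0.644124 = 4.88568 m.
A = π(1.285)² = 5.18748 m².
Resultant F = γ·h_c·A = 15.9903 × 4.88568 × 5.18748 = 405.264 kN.
I_c = πr⁴/4 = π × 1.285⁴/4 = 2.14142 m⁴.
Centre of pressure: y_p = y_c + I_c/(y_c·A) = 7.585 + 2.14142/(7.585 × 5.18748) = 7.585 + 0.0544239 = 7.63942 m along the plane.
Vertically, h_p = y_p·sinθ = 7.63942 × 0.644124 = 4.92073 m.

h_p = 4.92 m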